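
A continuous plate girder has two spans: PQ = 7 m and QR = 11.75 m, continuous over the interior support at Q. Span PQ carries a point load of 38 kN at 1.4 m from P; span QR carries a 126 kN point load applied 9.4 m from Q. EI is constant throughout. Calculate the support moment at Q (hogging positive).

Take M_Q as the redundant. Released structure: two simple spans PQ and QR with a hinge at Q.
Discontinuity in slope at Q on the released structure — sum the simple-span end rotations:
  span PQ: point load 38 at a = 1.4: Pab(L + a)/(6LEI) = 59.58/EI
  span QR: point load 126 at a = 9.4: Pab(L + b)/(6LEI) = 556.7/EI
  relative rotation θ_0 = (59.58 + 556.7)/EI = 616.3/EI
A unit hogging moment at Q produces rotation L₁/(3EI) + L₂/(3EI) = 6.25/EI.
Compatibility: M_Q·(L₁+L₂)/(3EI) = θ_0, giving M_Q = 98.6 kN·m (hogging).

M_Q = 98.6 kN·m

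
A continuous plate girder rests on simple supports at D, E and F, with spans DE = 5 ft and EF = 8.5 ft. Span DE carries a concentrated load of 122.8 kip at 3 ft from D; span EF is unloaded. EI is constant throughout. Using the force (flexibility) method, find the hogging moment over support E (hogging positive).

Insert a hinge at E; M_E is the redundant, and each span becomes simply supported.
Discontinuity in slope at E on the released structure — sum the simple-span end rotations:
  span DE: point load 122.8 at a = 3: Pab(L + a)/(6LEI) = 196.5/EI
  relative rotation θ_0 = (196.5 + 0)/EI = 196.5/EI
A unit hogging moment at E produces rotation L₁/(3EI) + L₂/(3EI) = 4.5/EI.
Compatibility: M_E·(L₁+L₂)/(3EI) = θ_0, giving M_E = 43.66 kip·ft (hogging).

M_E = 43.66 kip·ft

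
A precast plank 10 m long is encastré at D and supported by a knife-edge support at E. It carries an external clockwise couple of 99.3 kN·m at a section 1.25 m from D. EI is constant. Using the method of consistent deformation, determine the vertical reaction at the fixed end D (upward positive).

R_D = -3.491 kN

Choose R_E as the redundant. The primary structure is the cantilever fixed at D.
Deflection at E on the released cantilever, summing each load's contribution:
  clockwise couple 99.3 at a = 1.25: M₀a(2L − a)/(2EI) = 1164/EI
Flexibility coefficient — unit upward force at E: δ_{EE} = L³/(3EI) = 333.3/EI.
Compatibility at E: δ_0 − R_E·δ_{EE} = 0, so R_E = 1164/333.3 = 3.491 kN.
Vertical equilibrium: R_D = ΣP − R_E = 0 − 3.491 = -3.491 kN.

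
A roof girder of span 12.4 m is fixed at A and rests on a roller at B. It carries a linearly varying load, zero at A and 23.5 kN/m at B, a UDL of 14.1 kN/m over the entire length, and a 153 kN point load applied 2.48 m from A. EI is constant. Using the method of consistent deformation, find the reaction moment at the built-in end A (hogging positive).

Take the reaction at B as the redundant and release it; the primary structure is a cantilever fixed at A.
Deflection at B on the released cantilever, summing each load's contribution:
  triangular load, peak 23.5 at the free end: 11w₀L⁴/(120EI) = 50929/EI
  UDL 14.1: wL⁴/(8EI) = 41669/EI
  point load 153 at a = 2.48: Pa²(3L − a)/(6EI) = 5445/EI
  δ_0 = 98044/EI
Flexibility coefficient — unit upward force at B: δ_{BB} = L³/(3EI) = 635.5/EI.
Compatibility at B: δ_0 − R_B·δ_{BB} = 0, so R_B = 98044/635.5 = 154.3 kN.
Moment equilibrium about A: M_A = Σ(load moments about A) − R_B·L = 2668 − 154.3×12.4 = 755 kN·m.

M_A = 755 kN·m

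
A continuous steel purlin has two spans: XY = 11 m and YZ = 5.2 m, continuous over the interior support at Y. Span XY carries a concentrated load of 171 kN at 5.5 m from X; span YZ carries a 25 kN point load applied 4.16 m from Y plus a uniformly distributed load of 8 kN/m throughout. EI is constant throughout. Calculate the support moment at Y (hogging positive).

M_Y = 252.2 kN·m

Take M_Y as the redundant. Released structure: two simple spans XY and YZ with a hinge at Y.
Rotations at Y on the released spans (each span's end-slope, ×1/EI):
  span XY: point load 171 at a = 5.5: Pab(L + a)/(6LEI) = 1293/EI
  span YZ: point load 25 at a = 4.16: Pab(L + b)/(6LEI) = 21.63/EI
  span YZ: UDL 8: wL³/(24EI) = 46.87/EI
  relative rotation θ_0 = (1293 + 68.5)/EI = 1362/EI
A unit hogging moment at Y produces rotation L₁/(3EI) + L₂/(3EI) = 5.4/EI.
Slope continuity at Y: θ_0 = M_Y·5.4/EI, so M_Y = 1362/5.4 = 252.2 kN·m (hogging).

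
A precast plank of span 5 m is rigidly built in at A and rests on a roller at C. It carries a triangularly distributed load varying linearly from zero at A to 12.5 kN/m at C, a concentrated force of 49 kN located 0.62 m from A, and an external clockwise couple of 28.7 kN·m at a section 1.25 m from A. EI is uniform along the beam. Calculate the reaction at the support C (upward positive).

Remove the prop at C; the released (primary) structure is a cantilever built in at A.
Free-end deflection of the primary structure under the applied loading (downward +):
  triangular load, peak 12.5 at the free end: 11w₀L⁴/(120EI) = 716.1/EI
  point load 49 at a = 0.62: Pa²(3L − a)/(6EI) = 45.14/EI
  clockwise couple 28.7 at a = 1.25: M₀a(2L − a)/(2EI) = 157/EI
  δ_0 = 918.2/EI
Tip deflection under a unit load at C: L³/(3EI) = 41.67/EI.
Compatibility at C: δ_0 − R_C·δ_{CC} = 0, so R_C = 918.2/41.67 = 22.04 kN.

R_C = 22.04 kN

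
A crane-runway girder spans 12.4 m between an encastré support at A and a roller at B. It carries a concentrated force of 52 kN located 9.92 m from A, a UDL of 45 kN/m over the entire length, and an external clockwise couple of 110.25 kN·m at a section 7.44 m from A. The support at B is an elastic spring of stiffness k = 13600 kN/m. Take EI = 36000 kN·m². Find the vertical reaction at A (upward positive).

R_A = 354 kN

Remove the prop at B; the released (primary) structure is a cantilever built in at A.
Deflection at B on the released cantilever, summing each load's contribution:
  point load 52 at a = 9.92: Pa²(3L − a)/(6EI) = 23266/EI
  UDL 45: wL⁴/(8EI) = 132987/EI
  clockwise couple 110.25 at a = 7.44: M₀a(2L − a)/(2EI) = 7120/EI
  δ_0 = 163373/EI
Flexibility coefficient — unit upward force at B: δ_{BB} = L³/(3EI) = 635.5/EI.
With EI = 36000 kN·m²: δ_0 = 4.5381 m and δ_{BB} = 0.017654 m/kN.
Compatibility — the spring shortens by R_B/k under the reaction it provides: δ_0 − R_B·δ_{BB} = R_B/k. With 1/k = 0.000074 m/kN, R_B = δ_0 / (δ_{BB} + 1/k) = 4.5381 / (0.017654 + 0.000074) = 256 kN.
Vertical equilibrium: R_A = ΣP − R_B = 610 − 256 = 354 kN.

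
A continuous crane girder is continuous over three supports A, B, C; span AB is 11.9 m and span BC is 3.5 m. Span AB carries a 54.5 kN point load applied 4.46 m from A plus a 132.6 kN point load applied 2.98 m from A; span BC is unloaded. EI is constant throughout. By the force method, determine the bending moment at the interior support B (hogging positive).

M_B = 223.8 kN·m

Take M_B as the redundant. Released structure: two simple spans AB and BC with a hinge at B.
Discontinuity in slope at B on the released structure — sum the simple-span end rotations:
  span AB: point load 54.5 at a = 4.46: Pab(L + a)/(6LEI) = 414.4/EI
  span AB: point load 132.6 at a = 2.98: Pab(L + a)/(6LEI) = 734.6/EI
  relative rotation θ_0 = (1149 + 0)/EI = 1149/EI
A unit hogging moment at B produces rotation L₁/(3EI) + L₂/(3EI) = 5.133/EI.
Compatibility: M_B·(L₁+L₂)/(3EI) = θ_0, giving M_B = 223.8 kN·m (hogging).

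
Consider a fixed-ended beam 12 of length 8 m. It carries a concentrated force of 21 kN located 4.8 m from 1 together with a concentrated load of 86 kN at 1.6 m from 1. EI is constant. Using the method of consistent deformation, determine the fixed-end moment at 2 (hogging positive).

Release both end moments; the primary structure is a simply-supported span 12 with redundants M_1 and M_2.
Simple-span end rotations at 1 and 2 under the given loads:
  at 1: point load 21 at a = 4.8: Pab(L + b)/(6LEI) = 75.26/EI
  at 2: point load 21 at a = 4.8: Pab(L + a)/(6LEI) = 86.02/EI
  at 1: point load 86 at a = 1.6: Pab(L + b)/(6LEI) = 264.2/EI
  at 2: point load 86 at a = 1.6: Pab(L + a)/(6LEI) = 176.1/EI
  θ_10 = 339.5/EI,  θ_20 = 262.1/EI
Flexibility coefficients: a unit moment at one end gives L/(3EI) there and L/(6EI) at the far end, so f₁₁ = f₂₂ = 2.667/EI and f₁₂ = f₂₁ = 1.333/EI.
Compatibility — zero rotation at each built-in end:
  2.667 M_1 + 1.333 M_2 = 339.5
  1.333 M_1 + 2.667 M_2 = 262.1
Solving the pair gives M_1 = 104.2 kN·m and M_2 = 46.21 kN·m (hogging).

M_2 = 46.21 kN·m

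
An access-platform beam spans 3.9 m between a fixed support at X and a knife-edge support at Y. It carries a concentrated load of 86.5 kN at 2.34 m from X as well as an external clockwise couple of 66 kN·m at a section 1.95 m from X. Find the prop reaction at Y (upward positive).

R_Y = 56.41 kN

Remove the prop at Y; the released (primary) structure is a cantilever built in at X.
Deflection at Y on the released cantilever, summing each load's contribution:
  point load 86.5 at a = 2.34: Pa²(3L − a)/(6EI) = 738.9/EI
  clockwise couple 66 at a = 1.95: M₀a(2L − a)/(2EI) = 376.4/EI
  δ_0 = 1115/EI
Tip deflection under a unit load at Y: L³/(3EI) = 19.77/EI.
Compatibility at Y: δ_0 − R_Y·δ_{YY} = 0, so R_Y = 1115/19.77 = 56.41 kN.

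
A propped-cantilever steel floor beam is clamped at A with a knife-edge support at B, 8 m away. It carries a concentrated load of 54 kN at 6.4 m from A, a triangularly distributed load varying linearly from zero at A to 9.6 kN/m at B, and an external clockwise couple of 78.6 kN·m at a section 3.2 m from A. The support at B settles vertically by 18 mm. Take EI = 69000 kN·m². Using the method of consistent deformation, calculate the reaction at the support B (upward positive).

R_B = 61.29 kN

Choose R_B as the redundant. The primary structure is the cantilever fixed at A.
Free-end deflection of the primary structure under the applied loading (downward +):
  point load 54 at a = 6.4: Pa²(3L − a)/(6EI) = 6488/EI
  triangular load, peak 9.6 at the free end: 11w₀L⁴/(120EI) = 3604/EI
  clockwise couple 78.6 at a = 3.2: M₀a(2L − a)/(2EI) = 1610/EI
  δ_0 = 11702/EI
Tip deflection under a unit load at B: L³/(3EI) = 170.7/EI.
With EI = 69000 kN·m²: δ_0 = 0.1696 m and δ_{BB} = 0.002473 m/kN.
Compatibility — the beam at B must follow the support down by 0.018 m: δ_0 − R_B·δ_{BB} = 0.018, so R_B = (0.1696 − 0.018)/0.002473 = 61.29 kN.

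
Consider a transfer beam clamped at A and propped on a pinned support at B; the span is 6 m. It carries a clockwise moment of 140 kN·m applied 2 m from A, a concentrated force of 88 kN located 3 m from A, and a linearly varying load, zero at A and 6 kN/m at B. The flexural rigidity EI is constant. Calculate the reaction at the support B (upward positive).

R_B = 56.84 kN

Take the reaction at B as the redundant and release it; the primary structure is a cantilever fixed at A.
Deflection at B on the released cantilever, summing each load's contribution:
  clockwise couple 140 at a = 2: M₀a(2L − a)/(2EI) = 1400/EI
  point load 88 at a = 3: Pa²(3L − a)/(6EI) = 1980/EI
  triangular load, peak 6 at the free end: 11w₀L⁴/(120EI) = 712.8/EI
  δ_0 = 4093/EI
Flexibility coefficient — unit upward force at B: δ_{BB} = L³/(3EI) = 72/EI.
Compatibility at B: δ_0 − R_B·δ_{BB} = 0, so R_B = 4093/72 = 56.84 kN.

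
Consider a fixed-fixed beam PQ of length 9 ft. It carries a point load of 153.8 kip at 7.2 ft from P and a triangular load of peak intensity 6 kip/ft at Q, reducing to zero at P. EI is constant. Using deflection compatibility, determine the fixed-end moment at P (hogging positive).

M_P = 60.49 kip·ft

Release both end moments; the primary structure is a simply-supported span PQ with redundants M_P and M_Q.
End rotations of the released simple span under the applied load (×1/EI):
  at P: point load 153.8 at a = 7.2: Pab(L + b)/(6LEI) = 398.6/EI
  at Q: point load 153.8 at a = 7.2: Pab(L + a)/(6LEI) = 598/EI
  at P: triangular load, peak 6: 7w₀L³/(360EI) = 85.05/EI
  at Q: triangular load, peak 6: w₀L³/(45EI) = 97.2/EI
  θ_P0 = 483.7/EI,  θ_Q0 = 695.2/EI
Flexibility coefficients: a unit moment at one end gives L/(3EI) there and L/(6EI) at the far end, so f₁₁ = f₂₂ = 3/EI and f₁₂ = f₂₁ = 1.5/EI.
Compatibility — zero rotation at each built-in end:
  3 M_P + 1.5 M_Q = 483.7
  1.5 M_P + 3 M_Q = 695.2
Solving the pair gives M_P = 60.49 kip·ft and M_Q = 201.5 kip·ft (hogging).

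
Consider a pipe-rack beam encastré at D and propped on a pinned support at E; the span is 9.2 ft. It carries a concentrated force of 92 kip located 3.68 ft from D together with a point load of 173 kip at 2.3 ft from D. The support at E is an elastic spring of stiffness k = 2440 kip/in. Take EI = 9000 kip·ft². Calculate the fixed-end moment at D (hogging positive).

Take the reaction at E as the redundant and release it; the primary structure is a cantilever fixed at D.
Downward deflection at the released point E due to the loads:
  point load 92 at a = 3.68: Pa²(3L − a)/(6EI) = 4967/EI
  point load 173 at a = 2.3: Pa²(3L − a)/(6EI) = 3859/EI
  δ_0 = 8826/EI
Flexibility coefficient — unit upward force at E: δ_{EE} = L³/(3EI) = 259.6/EI.
With EI = 9000 kip·ft²: δ_0 = 0.98066 ft and δ_{EE} = 0.02884 ft/kip.
Compatibility — the spring shortens by R_E/k under the reaction it provides: δ_0 − R_E·δ_{EE} = R_E/k. With 1/k = 1/(2440×12) ft/kip = 0.000034 ft/kip, R_E = δ_0 / (δ_{EE} + 1/k) = 0.98066 / (0.02884 + 0.000034) = 33.96 kip.
Moment equilibrium about D: M_D = Σ(load moments about D) − R_E·L = 736.5 − 33.96×9.2 = 424 kip·ft.

M_D = 424 kip·ft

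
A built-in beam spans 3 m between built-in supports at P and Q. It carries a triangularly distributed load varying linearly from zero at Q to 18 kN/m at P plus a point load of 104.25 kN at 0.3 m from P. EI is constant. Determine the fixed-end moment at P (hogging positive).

M_P = 33.43 kN·m

Release both end moments; the primary structure is a simply-supported span PQ with redundants M_P and M_Q.
On the primary (simply-supported) span, the end slopes from the loading are:
  at P: triangular load, peak 18: w₀L³/(45EI) = 10.8/EI
  at Q: triangular load, peak 18: 7w₀L³/(360EI) = 9.45/EI
  at P: point load 104.25 at a = 0.3: Pab(L + b)/(6LEI) = 26.74/EI
  at Q: point load 104.25 at a = 0.3: Pab(L + a)/(6LEI) = 15.48/EI
  θ_P0 = 37.54/EI,  θ_Q0 = 24.93/EI
Flexibility coefficients: a unit moment at one end gives L/(3EI) there and L/(6EI) at the far end, so f₁₁ = f₂₂ = 1/EI and f₁₂ = f₂₁ = 0.5/EI.
Compatibility — zero rotation at each built-in end:
  1 M_P + 0.5 M_Q = 37.54
  0.5 M_P + 1 M_Q = 24.93
Solving the pair gives M_P = 33.43 kN·m and M_Q = 8.215 kN·m (hogging).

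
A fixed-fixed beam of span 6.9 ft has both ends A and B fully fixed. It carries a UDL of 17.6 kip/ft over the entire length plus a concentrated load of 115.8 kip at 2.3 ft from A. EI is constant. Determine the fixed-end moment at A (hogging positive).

Take the two fixed-end moments M_A, M_B as redundants; the released structure is the simple span AB.
End rotations of the released simple span under the applied load (×1/EI):
  at A: UDL 17.6: wL³/(24EI) = 240.9/EI
  at B: UDL 17.6: wL³/(24EI) = 240.9/EI
  at A: point load 115.8 at a = 2.3: Pab(L + b)/(6LEI) = 340.3/EI
  at B: point load 115.8 at a = 2.3: Pab(L + a)/(6LEI) = 272.3/EI
  θ_A0 = 581.2/EI,  θ_B0 = 513.2/EI
Flexibility coefficients: a unit moment at one end gives L/(3EI) there and L/(6EI) at the far end, so f₁₁ = f₂₂ = 2.3/EI and f₁₂ = f₂₁ = 1.15/EI.
Compatibility — zero rotation at each built-in end:
  2.3 M_A + 1.15 M_B = 581.2
  1.15 M_A + 2.3 M_B = 513.2
Solving the pair gives M_A = 188.2 kip·ft and M_B = 129 kip·ft (hogging).

M_A = 188.2 kip·ft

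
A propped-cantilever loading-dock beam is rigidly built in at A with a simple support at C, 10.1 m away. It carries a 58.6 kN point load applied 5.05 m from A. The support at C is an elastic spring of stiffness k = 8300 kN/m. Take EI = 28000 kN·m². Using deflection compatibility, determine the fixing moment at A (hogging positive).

M_A = 112.8 kN·m

Release the roller at C. Primary structure: cantilever fixed at A.
Downward deflection at the released point C due to the loads:
  point load 58.6 at a = 5.05: Pa²(3L − a)/(6EI) = 6289/EI
Tip deflection under a unit load at C: L³/(3EI) = 343.4/EI.
With EI = 28000 kN·m²: δ_0 = 0.22461 m and δ_{CC} = 0.012265 m/kN.
Compatibility — the spring shortens by R_C/k under the reaction it provides: δ_0 − R_C·δ_{CC} = R_C/k. With 1/k = 0.00012 m/kN, R_C = δ_0 / (δ_{CC} + 1/k) = 0.22461 / (0.012265 + 0.00012) = 18.13 kN.
Moment equilibrium about A: M_A = Σ(load moments about A) − R_C·L = 295.9 − 18.13×10.1 = 112.8 kN·m.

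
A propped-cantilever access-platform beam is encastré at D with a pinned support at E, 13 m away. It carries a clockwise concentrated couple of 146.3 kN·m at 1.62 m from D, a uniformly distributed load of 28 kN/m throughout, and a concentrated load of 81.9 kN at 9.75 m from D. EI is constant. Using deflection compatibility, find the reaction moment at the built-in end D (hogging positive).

Take the reaction at E as the redundant and release it; the primary structure is a cantilever fixed at D.
Downward deflection at the released point E due to the loads:
  clockwise couple 146.3 at a = 1.62: M₀a(2L − a)/(2EI) = 2889/EI
  UDL 28: wL⁴/(8EI) = 99964/EI
  point load 81.9 at a = 9.75: Pa²(3L − a)/(6EI) = 37955/EI
  δ_0 = 140807/EI
Tip deflection under a unit load at E: L³/(3EI) = 732.3/EI.
Compatibility at E: δ_0 − R_E·δ_{EE} = 0, so R_E = 140807/732.3 = 192.3 kN.
Moment equilibrium about D: M_D = Σ(load moments about D) − R_E·L = 3311 − 192.3×13 = 811.3 kN·m.

M_D = 811.3 kN·m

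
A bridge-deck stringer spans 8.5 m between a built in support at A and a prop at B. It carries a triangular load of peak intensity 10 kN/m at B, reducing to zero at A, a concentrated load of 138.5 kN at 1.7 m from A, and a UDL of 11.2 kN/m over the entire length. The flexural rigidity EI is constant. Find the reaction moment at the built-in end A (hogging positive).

M_A = 312.8 kN·m

Release the roller at B. Primary structure: cantilever fixed at A.
Downward deflection at the released point B due to the loads:
  triangular load, peak 10 at the free end: 11w₀L⁴/(120EI) = 4785/EI
  point load 138.5 at a = 1.7: Pa²(3L − a)/(6EI) = 1588/EI
  UDL 11.2: wL⁴/(8EI) = 7308/EI
  δ_0 = 13681/EI
Flexibility coefficient — unit upward force at B: δ_{BB} = L³/(3EI) = 204.7/EI.
Compatibility at B: δ_0 − R_B·δ_{BB} = 0, so R_B = 13681/204.7 = 66.83 kN.
Moment equilibrium about A: M_A = Σ(load moments about A) − R_B·L = 880.9 − 66.83×8.5 = 312.8 kN·m.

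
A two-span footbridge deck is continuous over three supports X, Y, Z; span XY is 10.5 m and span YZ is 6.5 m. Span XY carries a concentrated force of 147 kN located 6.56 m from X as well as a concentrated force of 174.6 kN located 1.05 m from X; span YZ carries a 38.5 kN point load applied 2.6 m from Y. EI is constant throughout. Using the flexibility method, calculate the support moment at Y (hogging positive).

M_Y = 256 kN·m

Take M_Y as the redundant. Released structure: two simple spans XY and YZ with a hinge at Y.
Discontinuity in slope at Y on the released structure — sum the simple-span end rotations:
  span XY: point load 147 at a = 6.56: Pab(L + a)/(6LEI) = 1029/EI
  span XY: point load 174.6 at a = 1.05: Pab(L + a)/(6LEI) = 317.6/EI
  span YZ: point load 38.5 at a = 2.6: Pab(L + b)/(6LEI) = 104.1/EI
  relative rotation θ_0 = (1346 + 104.1)/EI = 1451/EI
A unit hogging moment at Y produces rotation L₁/(3EI) + L₂/(3EI) = 5.667/EI.
Compatibility: M_Y·(L₁+L₂)/(3EI) = θ_0, giving M_Y = 256 kN·m (hogging).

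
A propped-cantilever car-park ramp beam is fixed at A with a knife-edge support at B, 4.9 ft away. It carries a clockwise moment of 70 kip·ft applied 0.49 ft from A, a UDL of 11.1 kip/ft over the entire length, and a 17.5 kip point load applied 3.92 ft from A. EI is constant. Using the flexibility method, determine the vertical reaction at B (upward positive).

R_B = 36.79 kip

Release the roller at B. Primary structure: cantilever fixed at A.
Downward deflection at the released point B due to the loads:
  clockwise couple 70 at a = 0.49: M₀a(2L − a)/(2EI) = 159.7/EI
  UDL 11.1: wL⁴/(8EI) = 799.9/EI
  point load 17.5 at a = 3.92: Pa²(3L − a)/(6EI) = 483.1/EI
  δ_0 = 1443/EI
Flexibility coefficient — unit upward force at B: δ_{BB} = L³/(3EI) = 39.22/EI.
Compatibility at B: δ_0 − R_B·δ_{BB} = 0, so R_B = 1443/39.22 = 36.79 kip.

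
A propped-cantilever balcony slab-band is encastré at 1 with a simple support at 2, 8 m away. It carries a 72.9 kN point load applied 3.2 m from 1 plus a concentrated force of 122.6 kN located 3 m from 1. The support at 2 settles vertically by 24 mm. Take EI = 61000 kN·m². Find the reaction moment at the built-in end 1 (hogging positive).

Remove the prop at 2; the released (primary) structure is a cantilever built in at 1.
Deflection at 2 on the released cantilever, summing each load's contribution:
  point load 72.9 at a = 3.2: Pa²(3L − a)/(6EI) = 2588/EI
  point load 122.6 at a = 3: Pa²(3L − a)/(6EI) = 3862/EI
  δ_0 = 6450/EI
Tip deflection under a unit load at 2: L³/(3EI) = 170.7/EI.
With EI = 61000 kN·m²: δ_0 = 0.10573 m and δ_{22} = 0.002798 m/kN.
Compatibility — the beam at 2 must follow the support down by 0.024 m: δ_0 − R_2·δ_{22} = 0.024, so R_2 = (0.10573 − 0.024)/0.002798 = 29.21 kN.
Moment equilibrium about 1: M_1 = Σ(load moments about 1) − R_2·L = 601.1 − 29.21×8 = 367.4 kN·m.

M_1 = 367.4 kN·m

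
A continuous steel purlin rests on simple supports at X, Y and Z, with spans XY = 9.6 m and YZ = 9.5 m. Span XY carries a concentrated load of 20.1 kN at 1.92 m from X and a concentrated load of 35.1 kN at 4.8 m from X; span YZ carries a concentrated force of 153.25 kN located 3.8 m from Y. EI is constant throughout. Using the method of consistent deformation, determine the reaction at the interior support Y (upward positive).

R_Y = 151.2 kN

Insert a hinge at Y; M_Y is the redundant, and each span becomes simply supported.
Rotations at Y on the released spans (each span's end-slope, ×1/EI):
  span XY: point load 20.1 at a = 1.92: Pab(L + a)/(6LEI) = 59.28/EI
  span XY: point load 35.1 at a = 4.8: Pab(L + a)/(6LEI) = 202.2/EI
  span YZ: point load 153.25 at a = 3.8: Pab(L + b)/(6LEI) = 885.2/EI
  relative rotation θ_0 = (261.5 + 885.2)/EI = 1147/EI
A unit hogging moment at Y produces rotation L₁/(3EI) + L₂/(3EI) = 6.367/EI.
Compatibility: M_Y·(L₁+L₂)/(3EI) = θ_0, giving M_Y = 180.1 kN·m (hogging).
Span XY, ΣM about X with M_Y applied at Y: R_Y^{XY}·9.6 = 207.1 + 180.1, so R_Y^{XY} = 40.33 kN and R_X = 55.2 − 40.33 = 14.87 kN.
Span YZ, ΣM about Z: R_Y^{YZ}·9.5 = 873.5 + 180.1, so R_Y^{YZ} = 110.9 kN and R_Z = 153.2 − 110.9 = 42.34 kN.
R_Y = 40.33 + 110.9 = 151.2 kN.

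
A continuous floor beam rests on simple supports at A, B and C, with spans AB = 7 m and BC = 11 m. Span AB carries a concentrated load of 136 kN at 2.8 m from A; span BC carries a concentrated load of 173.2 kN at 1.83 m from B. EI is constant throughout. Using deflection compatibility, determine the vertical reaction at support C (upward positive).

R_C = 9.702 kN

Take M_B as the redundant. Released structure: two simple spans AB and BC with a hinge at B.
End slopes at the hinge B, treating each span as simply supported:
  span AB: point load 136 at a = 2.8: Pab(L + a)/(6LEI) = 373.2/EI
  span BC: point load 173.2 at a = 1.83: Pab(L + b)/(6LEI) = 888.2/EI
  relative rotation θ_0 = (373.2 + 888.2)/EI = 1261/EI
A unit hogging moment at B produces rotation L₁/(3EI) + L₂/(3EI) = 6/EI.
Slope continuity at B: θ_0 = M_B·6/EI, so M_B = 1261/6 = 210.2 kN·m (hogging).
Span BC, ΣM about C: R_B^{BC}·11 = 1588 + 210.2, so R_B^{BC} = 163.5 kN and R_C = 173.2 − 163.5 = 9.702 kN.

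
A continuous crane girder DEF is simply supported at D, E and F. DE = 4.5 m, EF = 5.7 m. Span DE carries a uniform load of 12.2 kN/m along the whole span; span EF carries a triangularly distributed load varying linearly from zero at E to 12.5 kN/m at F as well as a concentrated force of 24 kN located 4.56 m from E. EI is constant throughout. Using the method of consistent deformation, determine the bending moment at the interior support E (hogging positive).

M_E = 34.2 kN·m

Insert a hinge at E; M_E is the redundant, and each span becomes simply supported.
Rotations at E on the released spans (each span's end-slope, ×1/EI):
  span DE: UDL 12.2: wL³/(24EI) = 46.32/EI
  span EF: triangular load, peak 12.5: 7w₀L³/(360EI) = 45.01/EI
  span EF: point load 24 at a = 4.56: Pab(L + b)/(6LEI) = 24.95/EI
  relative rotation θ_0 = (46.32 + 69.96)/EI = 116.3/EI
A unit hogging moment at E produces rotation L₁/(3EI) + L₂/(3EI) = 3.4/EI.
Compatibility: M_E·(L₁+L₂)/(3EI) = θ_0, giving M_E = 34.2 kN·m (hogging).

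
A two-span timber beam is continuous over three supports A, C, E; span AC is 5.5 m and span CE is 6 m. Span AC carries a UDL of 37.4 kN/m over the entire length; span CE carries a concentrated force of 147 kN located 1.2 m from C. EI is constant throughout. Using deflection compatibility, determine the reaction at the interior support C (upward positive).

Release continuity at C by inserting a hinge; the redundant is the internal moment M_C. The primary structure is two simply-supported spans AC and CE.
Discontinuity in slope at C on the released structure — sum the simple-span end rotations:
  span AC: UDL 37.4: wL³/(24EI) = 259.3/EI
  span CE: point load 147 at a = 1.2: Pab(L + b)/(6LEI) = 254/EI
  relative rotation θ_0 = (259.3 + 254)/EI = 513.3/EI
A unit hogging moment at C produces rotation L₁/(3EI) + L₂/(3EI) = 3.833/EI.
Slope continuity at C: θ_0 = M_C·3.833/EI, so M_C = 513.3/3.833 = 133.9 kN·m (hogging).
Span AC, ΣM about A with M_C applied at C: R_C^{AC}·5.5 = 565.7 + 133.9, so R_C^{AC} = 127.2 kN and R_A = 205.7 − 127.2 = 78.5 kN.
Span CE, ΣM about E: R_C^{CE}·6 = 705.6 + 133.9, so R_C^{CE} = 139.9 kN and R_E = 147 − 139.9 = 7.083 kN.
R_C = 127.2 + 139.9 = 267.1 kN.

R_C = 267.1 kN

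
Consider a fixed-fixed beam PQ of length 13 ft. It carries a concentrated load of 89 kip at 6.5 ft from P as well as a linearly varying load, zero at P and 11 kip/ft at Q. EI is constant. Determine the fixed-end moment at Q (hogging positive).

Take the two fixed-end moments M_P, M_Q as redundants; the released structure is the simple span PQ.
End rotations of the released simple span under the applied load (×1/EI):
  at P: point load 89 at a = 6.5: Pab(L + b)/(6LEI) = 940.1/EI
  at Q: point load 89 at a = 6.5: Pab(L + a)/(6LEI) = 940.1/EI
  at P: triangular load, peak 11: 7w₀L³/(360EI) = 469.9/EI
  at Q: triangular load, peak 11: w₀L³/(45EI) = 537/EI
  θ_P0 = 1410/EI,  θ_Q0 = 1477/EI
Flexibility coefficients: a unit moment at one end gives L/(3EI) there and L/(6EI) at the far end, so f₁₁ = f₂₂ = 4.333/EI and f₁₂ = f₂₁ = 2.167/EI.
Compatibility — zero rotation at each built-in end:
  4.333 M_P + 2.167 M_Q = 1410
  2.167 M_P + 4.333 M_Q = 1477
Solving the pair gives M_P = 206.6 kip·ft and M_Q = 237.6 kip·ft (hogging).

M_Q = 237.6 kip·ft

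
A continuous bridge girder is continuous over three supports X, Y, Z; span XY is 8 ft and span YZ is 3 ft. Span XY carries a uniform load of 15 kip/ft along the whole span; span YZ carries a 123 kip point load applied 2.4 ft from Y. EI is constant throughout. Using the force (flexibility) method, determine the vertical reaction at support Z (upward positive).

Release continuity at Y by inserting a hinge; the redundant is the internal moment M_Y. The primary structure is two simply-supported spans XY and YZ.
Discontinuity in slope at Y on the released structure — sum the simple-span end rotations:
  span XY: UDL 15: wL³/(24EI) = 320/EI
  span YZ: point load 123 at a = 2.4: Pab(L + b)/(6LEI) = 35.42/EI
  relative rotation θ_0 = (320 + 35.42)/EI = 355.4/EI
A unit hogging moment at Y produces rotation L₁/(3EI) + L₂/(3EI) = 3.667/EI.
Slope continuity at Y: θ_0 = M_Y·3.667/EI, so M_Y = 355.4/3.667 = 96.93 kip·ft (hogging).
Span YZ, ΣM about Z: R_Y^{YZ}·3 = 73.8 + 96.93, so R_Y^{YZ} = 56.91 kip and R_Z = 123 − 56.91 = 66.09 kip.

R_Z = 66.09 kip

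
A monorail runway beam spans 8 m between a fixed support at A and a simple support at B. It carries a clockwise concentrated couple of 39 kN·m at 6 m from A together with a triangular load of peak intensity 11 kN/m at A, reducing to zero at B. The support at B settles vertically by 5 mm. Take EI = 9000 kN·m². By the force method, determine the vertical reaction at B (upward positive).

Choose R_B as the redundant. The primary structure is the cantilever fixed at A.
Downward deflection at the released point B due to the loads:
  clockwise couple 39 at a = 6: M₀a(2L − a)/(2EI) = 1170/EI
  triangular load, peak 11 at the fixed end: w₀L⁴/(30EI) = 1502/EI
  δ_0 = 2672/EI
Tip deflection under a unit load at B: L³/(3EI) = 170.7/EI.
With EI = 9000 kN·m²: δ_0 = 0.29687 m and δ_{BB} = 0.018963 m/kN.
Compatibility — the beam at B must follow the support down by 0.005 m: δ_0 − R_B·δ_{BB} = 0.005, so R_B = (0.29687 − 0.005)/0.018963 = 15.39 kN.

R_B = 15.39 kN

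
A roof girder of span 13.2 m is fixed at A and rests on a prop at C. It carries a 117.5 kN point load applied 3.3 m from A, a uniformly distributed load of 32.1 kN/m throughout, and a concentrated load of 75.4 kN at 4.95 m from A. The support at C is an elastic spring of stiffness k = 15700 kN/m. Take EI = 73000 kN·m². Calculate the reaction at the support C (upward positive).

Choose R_C as the redundant. The primary structure is the cantilever fixed at A.
Primary-structure tip deflection at C by superposition:
  point load 117.5 at a = 3.3: Pa²(3L − a)/(6EI) = 7741/EI
  UDL 32.1: wL⁴/(8EI) = 121818/EI
  point load 75.4 at a = 4.95: Pa²(3L − a)/(6EI) = 10669/EI
  δ_0 = 140228/EI
Tip deflection under a unit load at C: L³/(3EI) = 766.7/EI.
With EI = 73000 kN·m²: δ_0 = 1.9209 m and δ_{CC} = 0.010502 m/kN.
Compatibility — the spring shortens by R_C/k under the reaction it provides: δ_0 − R_C·δ_{CC} = R_C/k. With 1/k = 0.000064 m/kN, R_C = δ_0 / (δ_{CC} + 1/k) = 1.9209 / (0.010502 + 0.000064) = 181.8 kN.

R_C = 181.8 kN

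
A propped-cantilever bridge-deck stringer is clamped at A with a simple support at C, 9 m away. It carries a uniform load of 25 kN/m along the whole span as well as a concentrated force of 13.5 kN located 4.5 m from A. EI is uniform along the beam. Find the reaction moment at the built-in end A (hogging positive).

Release the roller at C. Primary structure: cantilever fixed at A.
Deflection at C on the released cantilever, summing each load's contribution:
  UDL 25: wL⁴/(8EI) = 20503/EI
  point load 13.5 at a = 4.5: Pa²(3L − a)/(6EI) = 1025/EI
  δ_0 = 21528/EI
Flexibility coefficient — unit upward force at C: δ_{CC} = L³/(3EI) = 243/EI.
Compatibility at C: δ_0 − R_C·δ_{CC} = 0, so R_C = 21528/243 = 88.59 kN.
Moment equilibrium about A: M_A = Σ(load moments about A) − R_C·L = 1073 − 88.59×9 = 275.9 kN·m.

M_A = 275.9 kN·m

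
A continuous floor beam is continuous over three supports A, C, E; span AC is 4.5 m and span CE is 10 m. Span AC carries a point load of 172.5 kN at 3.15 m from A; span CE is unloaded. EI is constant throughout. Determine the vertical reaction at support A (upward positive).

Take M_C as the redundant. Released structure: two simple spans AC and CE with a hinge at C.
Rotations at C on the released spans (each span's end-slope, ×1/EI):
  span AC: point load 172.5 at a = 3.15: Pab(L + a)/(6LEI) = 207.8/EI
  relative rotation θ_0 = (207.8 + 0)/EI = 207.8/EI
A unit hogging moment at C produces rotation L₁/(3EI) + L₂/(3EI) = 4.833/EI.
Compatibility: M_C·(L₁+L₂)/(3EI) = θ_0, giving M_C = 43 kN·m (hogging).
Span AC, ΣM about A with M_C applied at C: R_C^{AC}·4.5 = 543.4 + 43, so R_C^{AC} = 130.3 kN and R_A = 172.5 − 130.3 = 42.19 kN.

R_A = 42.19 kN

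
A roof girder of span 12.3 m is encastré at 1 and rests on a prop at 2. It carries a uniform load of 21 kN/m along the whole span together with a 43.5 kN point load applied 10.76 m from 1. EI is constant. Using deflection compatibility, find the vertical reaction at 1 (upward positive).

R_1 = 169.6 kN

Release the roller at 2. Primary structure: cantilever fixed at 1.
Downward deflection at the released point 2 due to the loads:
  UDL 21: wL⁴/(8EI) = 60083/EI
  point load 43.5 at a = 10.76: Pa²(3L − a)/(6EI) = 21942/EI
  δ_0 = 82024/EI
Flexibility coefficient — unit upward force at 2: δ_{22} = L³/(3EI) = 620.3/EI.
The prop prevents deflection at 2: R_2 = δ_0/δ_{22} = 82024/620.3 = 132.2 kN.
Vertical equilibrium: R_1 = ΣP − R_2 = 301.8 − 132.2 = 169.6 kN.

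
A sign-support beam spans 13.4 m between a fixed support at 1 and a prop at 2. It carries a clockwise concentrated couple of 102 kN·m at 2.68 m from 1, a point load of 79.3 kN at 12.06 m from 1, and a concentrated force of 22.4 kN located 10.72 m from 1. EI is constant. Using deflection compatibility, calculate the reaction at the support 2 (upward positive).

R_2 = 87.32 kN

Choose R_2 as the redundant. The primary structure is the cantilever fixed at 1.
Deflection at 2 on the released cantilever, summing each load's contribution:
  clockwise couple 102 at a = 2.68: M₀a(2L − a)/(2EI) = 3297/EI
  point load 79.3 at a = 12.06: Pa²(3L − a)/(6EI) = 54093/EI
  point load 22.4 at a = 10.72: Pa²(3L − a)/(6EI) = 12648/EI
  δ_0 = 70037/EI
Flexibility coefficient — unit upward force at 2: δ_{22} = L³/(3EI) = 802/EI.
Compatibility at 2: δ_0 − R_2·δ_{22} = 0, so R_2 = 70037/802 = 87.32 kN.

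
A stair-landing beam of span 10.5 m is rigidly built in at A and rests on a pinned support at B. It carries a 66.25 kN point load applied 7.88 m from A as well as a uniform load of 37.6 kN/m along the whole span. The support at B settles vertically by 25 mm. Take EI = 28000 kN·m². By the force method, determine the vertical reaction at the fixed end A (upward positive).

Take the reaction at B as the redundant and release it; the primary structure is a cantilever fixed at A.
Deflection at B on the released cantilever, summing each load's contribution:
  point load 66.25 at a = 7.88: Pa²(3L − a)/(6EI) = 16194/EI
  UDL 37.6: wL⁴/(8EI) = 57129/EI
  δ_0 = 73323/EI
Flexibility coefficient — unit upward force at B: δ_{BB} = L³/(3EI) = 385.9/EI.
With EI = 28000 kN·m²: δ_0 = 2.6187 m and δ_{BB} = 0.013781 m/kN.
Compatibility — the beam at B must follow the support down by 0.025 m: δ_0 − R_B·δ_{BB} = 0.025, so R_B = (2.6187 − 0.025)/0.013781 = 188.2 kN.
Vertical equilibrium: R_A = ΣP − R_B = 461.1 − 188.2 = 272.8 kN.

R_A = 272.8 kN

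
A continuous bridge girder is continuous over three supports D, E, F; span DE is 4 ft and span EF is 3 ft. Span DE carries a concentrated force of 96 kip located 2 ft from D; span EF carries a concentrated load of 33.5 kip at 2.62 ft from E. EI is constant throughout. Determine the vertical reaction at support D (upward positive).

Insert a hinge at E; M_E is the redundant, and each span becomes simply supported.
End slopes at the hinge E, treating each span as simply supported:
  span DE: point load 96 at a = 2: Pab(L + a)/(6LEI) = 96/EI
  span EF: point load 33.5 at a = 2.62: Pab(L + b)/(6LEI) = 6.263/EI
  relative rotation θ_0 = (96 + 6.263)/EI = 102.3/EI
A unit hogging moment at E produces rotation L₁/(3EI) + L₂/(3EI) = 2.333/EI.
Slope continuity at E: θ_0 = M_E·2.333/EI, so M_E = 102.3/2.333 = 43.83 kip·ft (hogging).
Span DE, ΣM about D with M_E applied at E: R_E^{DE}·4 = 192 + 43.83, so R_E^{DE} = 58.96 kip and R_D = 96 − 58.96 = 37.04 kip.

R_D = 37.04 kip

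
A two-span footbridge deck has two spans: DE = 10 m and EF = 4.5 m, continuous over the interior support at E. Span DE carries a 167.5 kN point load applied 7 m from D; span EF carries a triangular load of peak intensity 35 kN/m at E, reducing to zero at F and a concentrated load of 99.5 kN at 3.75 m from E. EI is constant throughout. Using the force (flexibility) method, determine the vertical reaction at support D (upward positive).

Take M_E as the redundant. Released structure: two simple spans DE and EF with a hinge at E.
Rotations at E on the released spans (each span's end-slope, ×1/EI):
  span DE: point load 167.5 at a = 7: Pab(L + a)/(6LEI) = 996.6/EI
  span EF: triangular load, peak 35: w₀L³/(45EI) = 70.88/EI
  span EF: point load 99.5 at a = 3.75: Pab(L + b)/(6LEI) = 54.41/EI
  relative rotation θ_0 = (996.6 + 125.3)/EI = 1122/EI
A unit hogging moment at E produces rotation L₁/(3EI) + L₂/(3EI) = 4.833/EI.
Slope continuity at E: θ_0 = M_E·4.833/EI, so M_E = 1122/4.833 = 232.1 kN·m (hogging).
Span DE, ΣM about D with M_E applied at E: R_E^{DE}·10 = 1172 + 232.1, so R_E^{DE} = 140.5 kN and R_D = 167.5 − 140.5 = 27.04 kN.

R_D = 27.04 kN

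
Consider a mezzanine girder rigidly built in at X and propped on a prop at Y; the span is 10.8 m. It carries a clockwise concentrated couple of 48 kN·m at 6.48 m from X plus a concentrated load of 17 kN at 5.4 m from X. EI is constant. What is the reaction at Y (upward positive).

R_Y = 10.91 kN

Release the roller at Y. Primary structure: cantilever fixed at X.
Downward deflection at the released point Y due to the loads:
  clockwise couple 48 at a = 6.48: M₀a(2L − a)/(2EI) = 2351/EI
  point load 17 at a = 5.4: Pa²(3L − a)/(6EI) = 2231/EI
  δ_0 = 4582/EI
Flexibility coefficient — unit upward force at Y: δ_{YY} = L³/(3EI) = 419.9/EI.
Compatibility at Y: δ_0 − R_Y·δ_{YY} = 0, so R_Y = 4582/419.9 = 10.91 kN.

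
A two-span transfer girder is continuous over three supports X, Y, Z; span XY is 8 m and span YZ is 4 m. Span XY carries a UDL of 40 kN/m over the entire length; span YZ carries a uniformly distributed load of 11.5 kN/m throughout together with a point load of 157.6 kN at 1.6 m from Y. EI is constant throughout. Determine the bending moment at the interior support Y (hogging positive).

M_Y = 261.3 kN·m

Take M_Y as the redundant. Released structure: two simple spans XY and YZ with a hinge at Y.
Discontinuity in slope at Y on the released structure — sum the simple-span end rotations:
  span XY: UDL 40: wL³/(24EI) = 853.3/EI
  span YZ: UDL 11.5: wL³/(24EI) = 30.67/EI
  span YZ: point load 157.6 at a = 1.6: Pab(L + b)/(6LEI) = 161.4/EI
  relative rotation θ_0 = (853.3 + 192)/EI = 1045/EI
A unit hogging moment at Y produces rotation L₁/(3EI) + L₂/(3EI) = 4/EI.
Slope continuity at Y: θ_0 = M_Y·4/EI, so M_Y = 1045/4 = 261.3 kN·m (hogging).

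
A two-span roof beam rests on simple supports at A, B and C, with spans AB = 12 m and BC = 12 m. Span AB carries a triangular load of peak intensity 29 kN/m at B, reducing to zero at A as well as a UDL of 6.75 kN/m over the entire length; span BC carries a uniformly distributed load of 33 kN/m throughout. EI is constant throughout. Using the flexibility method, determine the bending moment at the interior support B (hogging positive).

M_B = 496.9 kN·m

Release continuity at B by inserting a hinge; the redundant is the internal moment M_B. The primary structure is two simply-supported spans AB and BC.
Rotations at B on the released spans (each span's end-slope, ×1/EI):
  span AB: triangular load, peak 29: w₀L³/(45EI) = 1114/EI
  span AB: UDL 6.75: wL³/(24EI) = 486/EI
  span BC: UDL 33: wL³/(24EI) = 2376/EI
  relative rotation θ_0 = (1600 + 2376)/EI = 3976/EI
A unit hogging moment at B produces rotation L₁/(3EI) + L₂/(3EI) = 8/EI.
Slope continuity at B: θ_0 = M_B·8/EI, so M_B = 3976/8 = 496.9 kN·m (hogging).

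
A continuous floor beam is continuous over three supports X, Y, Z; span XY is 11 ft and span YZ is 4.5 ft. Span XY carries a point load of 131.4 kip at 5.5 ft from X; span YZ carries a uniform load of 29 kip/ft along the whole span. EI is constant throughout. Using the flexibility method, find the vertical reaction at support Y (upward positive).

Release continuity at Y by inserting a hinge; the redundant is the internal moment M_Y. The primary structure is two simply-supported spans XY and YZ.
Rotations at Y on the released spans (each span's end-slope, ×1/EI):
  span XY: point load 131.4 at a = 5.5: Pab(L + a)/(6LEI) = 993.7/EI
  span YZ: UDL 29: wL³/(24EI) = 110.1/EI
  relative rotation θ_0 = (993.7 + 110.1)/EI = 1104/EI
A unit hogging moment at Y produces rotation L₁/(3EI) + L₂/(3EI) = 5.167/EI.
Slope continuity at Y: θ_0 = M_Y·5.167/EI, so M_Y = 1104/5.167 = 213.6 kip·ft (hogging).
Span XY, ΣM about X with M_Y applied at Y: R_Y^{XY}·11 = 722.7 + 213.6, so R_Y^{XY} = 85.12 kip and R_X = 131.4 − 85.12 = 46.28 kip.
Span YZ, ΣM about Z: R_Y^{YZ}·4.5 = 293.6 + 213.6, so R_Y^{YZ} = 112.7 kip and R_Z = 130.5 − 112.7 = 17.77 kip.
R_Y = 85.12 + 112.7 = 197.8 kip.

R_Y = 197.8 kip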